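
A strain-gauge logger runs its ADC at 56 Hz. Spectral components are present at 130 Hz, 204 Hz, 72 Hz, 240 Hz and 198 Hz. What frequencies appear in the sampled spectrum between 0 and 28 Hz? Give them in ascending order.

16 Hz, 18 Hz, 20 Hz, 26 Hz

fs/2 = 28 Hz.
130 Hz mod fs = 18 Hz.
18 Hz ≤ fs/2 = 28 Hz, appears at 18 Hz.
204 Hz mod fs = 36 Hz.
36 Hz > fs/2 = 28 Hz, folds to fs − 36 Hz = 20 Hz.
72 Hz mod fs = 16 Hz.
16 Hz ≤ fs/2 = 28 Hz, appears at 16 Hz.
240 Hz mod fs = 16 Hz.
16 Hz ≤ fs/2 = 28 Hz, appears at 16 Hz.
198 Hz mod fs = 30 Hz.
30 Hz > fs/2 = 28 Hz, folds to fs − 30 Hz = 26 Hz.
Distinct values: {16 Hz, 18 Hz, 20 Hz, 26 Hz}.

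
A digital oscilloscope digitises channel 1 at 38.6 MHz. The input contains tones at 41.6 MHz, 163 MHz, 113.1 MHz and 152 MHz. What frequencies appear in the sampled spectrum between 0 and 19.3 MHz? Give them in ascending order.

2.4 MHz, 2.7 MHz, 3 MHz, 8.6 MHz

fs/2 = 19.3 MHz.
41.6 MHz mod fs = 3 MHz.
3 MHz ≤ fs/2 = 19.3 MHz, appears at 3 MHz.
163 MHz mod fs = 8.6 MHz.
8.6 MHz ≤ fs/2 = 19.3 MHz, appears at 8.6 MHz.
113.1 MHz mod fs = 35.9 MHz.
35.9 MHz > fs/2 = 19.3 MHz, folds to fs − 35.9 MHz = 2.7 MHz.
152 MHz mod fs = 36.2 MHz.
36.2 MHz > fs/2 = 19.3 MHz, folds to fs − 36.2 MHz = 2.4 MHz.
Distinct values: {2.4 MHz, 2.7 MHz, 3 MHz, 8.6 MHz}.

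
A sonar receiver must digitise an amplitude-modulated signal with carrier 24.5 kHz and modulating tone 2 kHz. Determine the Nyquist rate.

AM sidebands sit at fc ± fm = 22.5 kHz and 26.5 kHz.
Highest-frequency component: 26.5 kHz.
Nyquist rate = 2 × 26.5 kHz = 53 kHz.

53 kHz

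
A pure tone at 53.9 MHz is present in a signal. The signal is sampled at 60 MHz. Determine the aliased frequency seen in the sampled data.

6.1 MHz

53.9 MHz > fs/2 = 30 MHz, folds to fs − 53.9 MHz = 6.1 MHz.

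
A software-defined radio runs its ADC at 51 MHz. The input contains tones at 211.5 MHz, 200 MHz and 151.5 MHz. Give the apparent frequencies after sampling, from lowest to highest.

1.5 MHz, 4 MHz, 7.5 MHz

fs/2 = 25.5 MHz.
211.5 MHz mod fs = 7.5 MHz.
7.5 MHz ≤ fs/2 = 25.5 MHz, appears at 7.5 MHz.
200 MHz mod fs = 47 MHz.
47 MHz > fs/2 = 25.5 MHz, folds to fs − 47 MHz = 4 MHz.
151.5 MHz mod fs = 49.5 MHz.
49.5 MHz > fs/2 = 25.5 MHz, folds to fs − 49.5 MHz = 1.5 MHz.
Distinct values: {1.5 MHz, 4 MHz, 7.5 MHz}.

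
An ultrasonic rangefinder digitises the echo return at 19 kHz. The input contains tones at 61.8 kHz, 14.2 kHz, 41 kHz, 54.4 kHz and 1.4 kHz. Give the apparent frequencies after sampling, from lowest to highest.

fs/2 = 9.5 kHz.
61.8 kHz mod fs = 4.8 kHz.
4.8 kHz ≤ fs/2 = 9.5 kHz, appears at 4.8 kHz.
14.2 kHz > fs/2 = 9.5 kHz, folds to fs − 14.2 kHz = 4.8 kHz.
41 kHz mod fs = 3 kHz.
3 kHz ≤ fs/2 = 9.5 kHz, appears at 3 kHz.
54.4 kHz mod fs = 16.4 kHz.
16.4 kHz > fs/2 = 9.5 kHz, folds to fs − 16.4 kHz = 2.6 kHz.
1.4 kHz ≤ fs/2 = 9.5 kHz, passes unchanged.
Distinct values: {1.4 kHz, 2.6 kHz, 3 kHz, 4.8 kHz}.

1.4 kHz, 2.6 kHz, 3 kHz, 4.8 kHz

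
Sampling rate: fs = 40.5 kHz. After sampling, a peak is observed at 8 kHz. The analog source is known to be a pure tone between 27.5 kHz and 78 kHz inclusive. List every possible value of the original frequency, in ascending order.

Frequencies that alias to 8 kHz are k·fs ± 8 kHz for integer k ≥ 0.
k=0: 8 kHz.
k=1: 32.5 kHz, 48.5 kHz.
k=2: 73 kHz, 89 kHz.
k=3: 113.5 kHz, 129.5 kHz.
Within [27.5 kHz, 78 kHz]: 32.5 kHz, 48.5 kHz, 73 kHz.

32.5 kHz, 48.5 kHz, 73 kHz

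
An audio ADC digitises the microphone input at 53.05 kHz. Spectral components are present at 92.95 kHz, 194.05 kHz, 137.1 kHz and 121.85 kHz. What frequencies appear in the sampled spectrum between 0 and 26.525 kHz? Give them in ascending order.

fs/2 = 26.525 kHz.
92.95 kHz mod fs = 39.9 kHz.
39.9 kHz > fs/2 = 26.525 kHz, folds to fs − 39.9 kHz = 13.15 kHz.
194.05 kHz mod fs = 34.9 kHz.
34.9 kHz > fs/2 = 26.525 kHz, folds to fs − 34.9 kHz = 18.15 kHz.
137.1 kHz mod fs = 31 kHz.
31 kHz > fs/2 = 26.525 kHz, folds to fs − 31 kHz = 22.05 kHz.
121.85 kHz mod fs = 15.75 kHz.
15.75 kHz ≤ fs/2 = 26.525 kHz, appears at 15.75 kHz.
Distinct values: {13.15 kHz, 15.75 kHz, 18.15 kHz, 22.05 kHz}.

13.15 kHz, 15.75 kHz, 18.15 kHz, 22.05 kHz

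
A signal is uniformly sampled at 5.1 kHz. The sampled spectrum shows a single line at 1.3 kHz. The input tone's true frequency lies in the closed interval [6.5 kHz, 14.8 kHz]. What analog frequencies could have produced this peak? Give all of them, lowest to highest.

8.9 kHz, 11.5 kHz, 14 kHz

Frequencies that alias to 1.3 kHz are k·fs ± 1.3 kHz for integer k ≥ 0.
k=0: 1.3 kHz.
k=1: 3.8 kHz, 6.4 kHz.
k=2: 8.9 kHz, 11.5 kHz.
k=3: 14 kHz, 16.6 kHz.
k=4: 19.1 kHz, 21.7 kHz.
Within [6.5 kHz, 14.8 kHz]: 8.9 kHz, 11.5 kHz, 14 kHz.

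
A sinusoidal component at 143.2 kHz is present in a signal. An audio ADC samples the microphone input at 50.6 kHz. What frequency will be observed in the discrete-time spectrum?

8.6 kHz

143.2 kHz mod fs = 42 kHz.
42 kHz > fs/2 = 25.3 kHz, folds to fs − 42 kHz = 8.6 kHz.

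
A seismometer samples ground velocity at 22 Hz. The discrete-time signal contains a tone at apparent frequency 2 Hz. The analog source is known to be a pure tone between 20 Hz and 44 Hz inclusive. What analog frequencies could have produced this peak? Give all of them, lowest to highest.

20 Hz, 24 Hz, 42 Hz

Frequencies that alias to 2 Hz are k·fs ± 2 Hz for integer k ≥ 0.
k=0: 2 Hz.
k=1: 20 Hz, 24 Hz.
k=2: 42 Hz, 46 Hz.
k=3: 64 Hz, 68 Hz.
Within [20 Hz, 44 Hz]: 20 Hz, 24 Hz, 42 Hz.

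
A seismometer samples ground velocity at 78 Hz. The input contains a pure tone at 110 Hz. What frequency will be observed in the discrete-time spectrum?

110 Hz mod fs = 32 Hz.
32 Hz ≤ fs/2 = 39 Hz, appears at 32 Hz.

32 Hz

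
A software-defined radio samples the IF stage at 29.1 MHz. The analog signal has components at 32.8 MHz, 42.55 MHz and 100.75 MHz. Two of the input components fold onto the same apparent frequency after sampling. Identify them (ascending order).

42.55 MHz, 100.75 MHz

fs/2 = 14.55 MHz.
32.8 MHz mod fs = 3.7 MHz.
3.7 MHz ≤ fs/2 = 14.55 MHz, appears at 3.7 MHz.
42.55 MHz mod fs = 13.45 MHz.
13.45 MHz ≤ fs/2 = 14.55 MHz, appears at 13.45 MHz.
100.75 MHz mod fs = 13.45 MHz.
13.45 MHz ≤ fs/2 = 14.55 MHz, appears at 13.45 MHz.
42.55 MHz and 100.75 MHz both map to 13.45 MHz.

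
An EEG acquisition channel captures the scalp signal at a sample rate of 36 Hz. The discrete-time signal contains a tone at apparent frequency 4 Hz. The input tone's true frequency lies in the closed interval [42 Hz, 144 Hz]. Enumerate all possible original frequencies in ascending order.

Frequencies that alias to 4 Hz are k·fs ± 4 Hz for integer k ≥ 0.
k=0: 4 Hz.
k=1: 32 Hz, 40 Hz.
k=2: 68 Hz, 76 Hz.
k=3: 104 Hz, 112 Hz.
k=4: 140 Hz, 148 Hz.
k=5: 176 Hz, 184 Hz.
Within [42 Hz, 144 Hz]: 68 Hz, 76 Hz, 104 Hz, 112 Hz, 140 Hz.

68 Hz, 76 Hz, 104 Hz, 112 Hz, 140 Hz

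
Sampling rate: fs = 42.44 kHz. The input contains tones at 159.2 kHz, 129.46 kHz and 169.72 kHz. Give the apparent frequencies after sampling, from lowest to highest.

0.04 kHz, 2.14 kHz, 10.56 kHz

fs/2 = 21.22 kHz.
159.2 kHz mod fs = 31.88 kHz.
31.88 kHz > fs/2 = 21.22 kHz, folds to fs − 31.88 kHz = 10.56 kHz.
129.46 kHz mod fs = 2.14 kHz.
2.14 kHz ≤ fs/2 = 21.22 kHz, appears at 2.14 kHz.
169.72 kHz mod fs = 42.4 kHz.
42.4 kHz > fs/2 = 21.22 kHz, folds to fs − 42.4 kHz = 0.04 kHz.
Distinct values: {0.04 kHz, 2.14 kHz, 10.56 kHz}.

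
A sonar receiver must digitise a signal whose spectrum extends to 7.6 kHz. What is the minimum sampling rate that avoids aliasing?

Nyquist rate = 2 × 7.6 kHz = 15.2 kHz.

15.2 kHz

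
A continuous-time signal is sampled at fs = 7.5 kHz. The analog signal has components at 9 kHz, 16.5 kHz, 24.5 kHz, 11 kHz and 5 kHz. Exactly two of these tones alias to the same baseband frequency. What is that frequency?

1.5 kHz

fs/2 = 3.75 kHz.
9 kHz mod fs = 1.5 kHz.
1.5 kHz ≤ fs/2 = 3.75 kHz, appears at 1.5 kHz.
16.5 kHz mod fs = 1.5 kHz.
1.5 kHz ≤ fs/2 = 3.75 kHz, appears at 1.5 kHz.
24.5 kHz mod fs = 2 kHz.
2 kHz ≤ fs/2 = 3.75 kHz, appears at 2 kHz.
11 kHz mod fs = 3.5 kHz.
3.5 kHz ≤ fs/2 = 3.75 kHz, appears at 3.5 kHz.
5 kHz > fs/2 = 3.75 kHz, folds to fs − 5 kHz = 2.5 kHz.
9 kHz and 16.5 kHz both map to 1.5 kHz.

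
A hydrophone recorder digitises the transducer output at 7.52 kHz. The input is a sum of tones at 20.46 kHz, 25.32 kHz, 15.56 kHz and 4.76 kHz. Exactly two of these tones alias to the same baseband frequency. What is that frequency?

fs/2 = 3.76 kHz.
20.46 kHz mod fs = 5.42 kHz.
5.42 kHz > fs/2 = 3.76 kHz, folds to fs − 5.42 kHz = 2.1 kHz.
25.32 kHz mod fs = 2.76 kHz.
2.76 kHz ≤ fs/2 = 3.76 kHz, appears at 2.76 kHz.
15.56 kHz mod fs = 0.52 kHz.
0.52 kHz ≤ fs/2 = 3.76 kHz, appears at 0.52 kHz.
4.76 kHz > fs/2 = 3.76 kHz, folds to fs − 4.76 kHz = 2.76 kHz.
4.76 kHz and 25.32 kHz both map to 2.76 kHz.

2.76 kHz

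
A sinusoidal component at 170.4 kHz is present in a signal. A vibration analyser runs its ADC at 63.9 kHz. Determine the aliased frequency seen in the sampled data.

170.4 kHz mod fs = 42.6 kHz.
42.6 kHz > fs/2 = 31.95 kHz, folds to fs − 42.6 kHz = 21.3 kHz.

21.3 kHz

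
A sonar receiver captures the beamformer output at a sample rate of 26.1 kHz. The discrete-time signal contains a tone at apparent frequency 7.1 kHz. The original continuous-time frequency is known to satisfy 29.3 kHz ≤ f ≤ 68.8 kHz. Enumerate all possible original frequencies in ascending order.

Frequencies that alias to 7.1 kHz are k·fs ± 7.1 kHz for integer k ≥ 0.
k=0: 7.1 kHz.
k=1: 19 kHz, 33.2 kHz.
k=2: 45.1 kHz, 59.3 kHz.
k=3: 71.2 kHz, 85.4 kHz.
Within [29.3 kHz, 68.8 kHz]: 33.2 kHz, 45.1 kHz, 59.3 kHz.

33.2 kHz, 45.1 kHz, 59.3 kHz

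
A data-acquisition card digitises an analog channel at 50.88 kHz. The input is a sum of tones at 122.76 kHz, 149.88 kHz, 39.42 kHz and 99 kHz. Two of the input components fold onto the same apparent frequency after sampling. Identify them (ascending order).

99 kHz, 149.88 kHz

fs/2 = 25.44 kHz.
122.76 kHz mod fs = 21 kHz.
21 kHz ≤ fs/2 = 25.44 kHz, appears at 21 kHz.
149.88 kHz mod fs = 48.12 kHz.
48.12 kHz > fs/2 = 25.44 kHz, folds to fs − 48.12 kHz = 2.76 kHz.
39.42 kHz > fs/2 = 25.44 kHz, folds to fs − 39.42 kHz = 11.46 kHz.
99 kHz mod fs = 48.12 kHz.
48.12 kHz > fs/2 = 25.44 kHz, folds to fs − 48.12 kHz = 2.76 kHz.
99 kHz and 149.88 kHz both map to 2.76 kHz.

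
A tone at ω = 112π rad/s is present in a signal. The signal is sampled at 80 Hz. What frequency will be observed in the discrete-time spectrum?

24 Hz

ω = 112π rad/s → f = ω/(2π) = 56 Hz.
56 Hz > fs/2 = 40 Hz, folds to fs − 56 Hz = 24 Hz.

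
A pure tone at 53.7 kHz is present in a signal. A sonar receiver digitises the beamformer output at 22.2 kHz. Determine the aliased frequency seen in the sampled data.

53.7 kHz mod fs = 9.3 kHz.
9.3 kHz ≤ fs/2 = 11.1 kHz, appears at 9.3 kHz.

9.3 kHz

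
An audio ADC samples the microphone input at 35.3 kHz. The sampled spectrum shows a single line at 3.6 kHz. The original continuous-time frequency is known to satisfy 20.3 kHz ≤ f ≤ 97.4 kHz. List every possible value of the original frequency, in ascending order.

31.7 kHz, 38.9 kHz, 67 kHz, 74.2 kHz

Frequencies that alias to 3.6 kHz are k·fs ± 3.6 kHz for integer k ≥ 0.
k=0: 3.6 kHz.
k=1: 31.7 kHz, 38.9 kHz.
k=2: 67 kHz, 74.2 kHz.
k=3: 102.3 kHz, 109.5 kHz.
Within [20.3 kHz, 97.4 kHz]: 31.7 kHz, 38.9 kHz, 67 kHz, 74.2 kHz.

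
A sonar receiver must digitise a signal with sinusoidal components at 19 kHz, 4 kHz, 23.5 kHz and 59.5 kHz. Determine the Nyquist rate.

119 kHz

Highest-frequency component: 59.5 kHz.
Nyquist rate = 2 × 59.5 kHz = 119 kHz.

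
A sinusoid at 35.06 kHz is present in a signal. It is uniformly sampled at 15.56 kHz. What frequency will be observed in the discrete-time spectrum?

35.06 kHz mod fs = 3.94 kHz.
3.94 kHz ≤ fs/2 = 7.78 kHz, appears at 3.94 kHz.

3.94 kHz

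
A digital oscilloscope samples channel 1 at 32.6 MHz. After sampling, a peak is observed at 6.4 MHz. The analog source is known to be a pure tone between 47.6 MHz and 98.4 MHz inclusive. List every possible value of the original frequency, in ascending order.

Frequencies that alias to 6.4 MHz are k·fs ± 6.4 MHz for integer k ≥ 0.
k=0: 6.4 MHz.
k=1: 26.2 MHz, 39 MHz.
k=2: 58.8 MHz, 71.6 MHz.
k=3: 91.4 MHz, 104.2 MHz.
k=4: 124 MHz, 136.8 MHz.
Within [47.6 MHz, 98.4 MHz]: 58.8 MHz, 71.6 MHz, 91.4 MHz.

58.8 MHz, 71.6 MHz, 91.4 MHz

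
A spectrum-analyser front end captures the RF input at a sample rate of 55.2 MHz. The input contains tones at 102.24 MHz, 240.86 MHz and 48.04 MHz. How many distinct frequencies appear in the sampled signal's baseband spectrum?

3

fs/2 = 27.6 MHz.
102.24 MHz mod fs = 47.04 MHz.
47.04 MHz > fs/2 = 27.6 MHz, folds to fs − 47.04 MHz = 8.16 MHz.
240.86 MHz mod fs = 20.06 MHz.
20.06 MHz ≤ fs/2 = 27.6 MHz, appears at 20.06 MHz.
48.04 MHz > fs/2 = 27.6 MHz, folds to fs − 48.04 MHz = 7.16 MHz.
Distinct values: {7.16 MHz, 8.16 MHz, 20.06 MHz} → 3.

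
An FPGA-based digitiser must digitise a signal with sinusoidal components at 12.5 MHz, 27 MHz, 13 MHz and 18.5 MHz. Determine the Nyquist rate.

54 MHz

Highest-frequency component: 27 MHz.
Nyquist rate = 2 × 27 MHz = 54 MHz.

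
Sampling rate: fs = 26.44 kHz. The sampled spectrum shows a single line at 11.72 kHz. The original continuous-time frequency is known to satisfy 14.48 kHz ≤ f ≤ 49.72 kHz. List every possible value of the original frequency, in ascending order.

14.72 kHz, 38.16 kHz, 41.16 kHz

Frequencies that alias to 11.72 kHz are k·fs ± 11.72 kHz for integer k ≥ 0.
k=0: 11.72 kHz.
k=1: 14.72 kHz, 38.16 kHz.
k=2: 41.16 kHz, 64.6 kHz.
k=3: 67.6 kHz, 91.04 kHz.
Within [14.48 kHz, 49.72 kHz]: 14.72 kHz, 38.16 kHz, 41.16 kHz.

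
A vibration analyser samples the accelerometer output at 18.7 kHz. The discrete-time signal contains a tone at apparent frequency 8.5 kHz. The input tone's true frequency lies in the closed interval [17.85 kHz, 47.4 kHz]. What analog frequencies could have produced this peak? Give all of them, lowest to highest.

27.2 kHz, 28.9 kHz, 45.9 kHz

Frequencies that alias to 8.5 kHz are k·fs ± 8.5 kHz for integer k ≥ 0.
k=0: 8.5 kHz.
k=1: 10.2 kHz, 27.2 kHz.
k=2: 28.9 kHz, 45.9 kHz.
k=3: 47.6 kHz, 64.6 kHz.
Within [17.85 kHz, 47.4 kHz]: 27.2 kHz, 28.9 kHz, 45.9 kHz.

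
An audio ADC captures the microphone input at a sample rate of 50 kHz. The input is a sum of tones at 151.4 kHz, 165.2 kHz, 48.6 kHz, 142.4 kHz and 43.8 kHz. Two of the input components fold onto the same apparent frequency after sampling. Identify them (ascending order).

48.6 kHz, 151.4 kHz

fs/2 = 25 kHz.
151.4 kHz mod fs = 1.4 kHz.
1.4 kHz ≤ fs/2 = 25 kHz, appears at 1.4 kHz.
165.2 kHz mod fs = 15.2 kHz.
15.2 kHz ≤ fs/2 = 25 kHz, appears at 15.2 kHz.
48.6 kHz > fs/2 = 25 kHz, folds to fs − 48.6 kHz = 1.4 kHz.
142.4 kHz mod fs = 42.4 kHz.
42.4 kHz > fs/2 = 25 kHz, folds to fs − 42.4 kHz = 7.6 kHz.
43.8 kHz > fs/2 = 25 kHz, folds to fs − 43.8 kHz = 6.2 kHz.
48.6 kHz and 151.4 kHz both map to 1.4 kHz.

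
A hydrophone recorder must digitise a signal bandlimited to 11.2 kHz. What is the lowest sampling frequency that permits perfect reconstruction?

22.4 kHz

Nyquist rate = 2 × 11.2 kHz = 22.4 kHz.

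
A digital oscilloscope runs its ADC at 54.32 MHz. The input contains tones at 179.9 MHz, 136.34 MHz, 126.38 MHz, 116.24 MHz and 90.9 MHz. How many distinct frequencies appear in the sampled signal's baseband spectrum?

4

fs/2 = 27.16 MHz.
179.9 MHz mod fs = 16.94 MHz.
16.94 MHz ≤ fs/2 = 27.16 MHz, appears at 16.94 MHz.
136.34 MHz mod fs = 27.7 MHz.
27.7 MHz > fs/2 = 27.16 MHz, folds to fs − 27.7 MHz = 26.62 MHz.
126.38 MHz mod fs = 17.74 MHz.
17.74 MHz ≤ fs/2 = 27.16 MHz, appears at 17.74 MHz.
116.24 MHz mod fs = 7.6 MHz.
7.6 MHz ≤ fs/2 = 27.16 MHz, appears at 7.6 MHz.
90.9 MHz mod fs = 36.58 MHz.
36.58 MHz > fs/2 = 27.16 MHz, folds to fs − 36.58 MHz = 17.74 MHz.
Distinct values: {7.6 MHz, 16.94 MHz, 17.74 MHz, 26.62 MHz} → 4.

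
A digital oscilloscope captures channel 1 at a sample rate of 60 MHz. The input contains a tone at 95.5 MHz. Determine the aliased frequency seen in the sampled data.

95.5 MHz mod fs = 35.5 MHz.
35.5 MHz > fs/2 = 30 MHz, folds to fs − 35.5 MHz = 24.5 MHz.

24.5 MHz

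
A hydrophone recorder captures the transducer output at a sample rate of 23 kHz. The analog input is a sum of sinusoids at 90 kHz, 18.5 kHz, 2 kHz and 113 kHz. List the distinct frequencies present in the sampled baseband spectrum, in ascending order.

2 kHz, 4.5 kHz

fs/2 = 11.5 kHz.
90 kHz mod fs = 21 kHz.
21 kHz > fs/2 = 11.5 kHz, folds to fs − 21 kHz = 2 kHz.
18.5 kHz > fs/2 = 11.5 kHz, folds to fs − 18.5 kHz = 4.5 kHz.
2 kHz ≤ fs/2 = 11.5 kHz, passes unchanged.
113 kHz mod fs = 21 kHz.
21 kHz > fs/2 = 11.5 kHz, folds to fs − 21 kHz = 2 kHz.
Distinct values: {2 kHz, 4.5 kHz}.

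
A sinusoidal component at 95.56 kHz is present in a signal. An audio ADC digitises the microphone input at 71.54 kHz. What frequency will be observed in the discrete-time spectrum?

24.02 kHz

95.56 kHz mod fs = 24.02 kHz.
24.02 kHz ≤ fs/2 = 35.77 kHz, appears at 24.02 kHz.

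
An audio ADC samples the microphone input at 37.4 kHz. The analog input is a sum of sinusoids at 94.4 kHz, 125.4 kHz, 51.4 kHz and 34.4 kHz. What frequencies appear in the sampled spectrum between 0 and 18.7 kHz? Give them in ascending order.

fs/2 = 18.7 kHz.
94.4 kHz mod fs = 19.6 kHz.
19.6 kHz > fs/2 = 18.7 kHz, folds to fs − 19.6 kHz = 17.8 kHz.
125.4 kHz mod fs = 13.2 kHz.
13.2 kHz ≤ fs/2 = 18.7 kHz, appears at 13.2 kHz.
51.4 kHz mod fs = 14 kHz.
14 kHz ≤ fs/2 = 18.7 kHz, appears at 14 kHz.
34.4 kHz > fs/2 = 18.7 kHz, folds to fs − 34.4 kHz = 3 kHz.
Distinct values: {3 kHz, 13.2 kHz, 14 kHz, 17.8 kHz}.

3 kHz, 13.2 kHz, 14 kHz, 17.8 kHz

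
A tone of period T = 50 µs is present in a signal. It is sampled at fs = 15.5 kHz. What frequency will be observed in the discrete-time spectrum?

4.5 kHz

T = 50 µs → f = 1/T = 20 kHz.
20 kHz mod fs = 4.5 kHz.
4.5 kHz ≤ fs/2 = 7.75 kHz, appears at 4.5 kHz.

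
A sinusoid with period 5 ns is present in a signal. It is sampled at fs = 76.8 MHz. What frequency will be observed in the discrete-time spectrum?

T = 5 ns → f = 1/T = 200 MHz.
200 MHz mod fs = 46.4 MHz.
46.4 MHz > fs/2 = 38.4 MHz, folds to fs − 46.4 MHz = 30.4 MHz.

30.4 MHz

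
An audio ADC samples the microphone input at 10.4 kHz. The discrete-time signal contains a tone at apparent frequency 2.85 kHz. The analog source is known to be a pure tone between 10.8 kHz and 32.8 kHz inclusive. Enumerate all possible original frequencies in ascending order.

13.25 kHz, 17.95 kHz, 23.65 kHz, 28.35 kHz

Frequencies that alias to 2.85 kHz are k·fs ± 2.85 kHz for integer k ≥ 0.
k=0: 2.85 kHz.
k=1: 7.55 kHz, 13.25 kHz.
k=2: 17.95 kHz, 23.65 kHz.
k=3: 28.35 kHz, 34.05 kHz.
k=4: 38.75 kHz, 44.45 kHz.
Within [10.8 kHz, 32.8 kHz]: 13.25 kHz, 17.95 kHz, 23.65 kHz, 28.35 kHz.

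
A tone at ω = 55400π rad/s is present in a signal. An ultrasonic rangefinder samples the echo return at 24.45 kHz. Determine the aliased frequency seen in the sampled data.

ω = 55400π rad/s → f = ω/(2π) = 27700 Hz = 27.7 kHz.
27.7 kHz mod fs = 3.25 kHz.
3.25 kHz ≤ fs/2 = 12.225 kHz, appears at 3.25 kHz.

3.25 kHz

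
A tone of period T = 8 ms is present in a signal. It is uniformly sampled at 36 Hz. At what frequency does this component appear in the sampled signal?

17 Hz

T = 8 ms → f = 1/T = 125 Hz.
125 Hz mod fs = 17 Hz.
17 Hz ≤ fs/2 = 18 Hz, appears at 17 Hz.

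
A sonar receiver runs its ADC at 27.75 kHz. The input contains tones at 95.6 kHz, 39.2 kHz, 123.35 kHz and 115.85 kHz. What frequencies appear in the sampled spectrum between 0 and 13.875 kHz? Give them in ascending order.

4.85 kHz, 11.45 kHz, 12.35 kHz

fs/2 = 13.875 kHz.
95.6 kHz mod fs = 12.35 kHz.
12.35 kHz ≤ fs/2 = 13.875 kHz, appears at 12.35 kHz.
39.2 kHz mod fs = 11.45 kHz.
11.45 kHz ≤ fs/2 = 13.875 kHz, appears at 11.45 kHz.
123.35 kHz mod fs = 12.35 kHz.
12.35 kHz ≤ fs/2 = 13.875 kHz, appears at 12.35 kHz.
115.85 kHz mod fs = 4.85 kHz.
4.85 kHz ≤ fs/2 = 13.875 kHz, appears at 4.85 kHz.
Distinct values: {4.85 kHz, 11.45 kHz, 12.35 kHz}.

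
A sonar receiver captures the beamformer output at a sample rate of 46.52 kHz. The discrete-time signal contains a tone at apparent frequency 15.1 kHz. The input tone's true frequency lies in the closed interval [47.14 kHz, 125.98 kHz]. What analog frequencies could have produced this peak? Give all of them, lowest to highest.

61.62 kHz, 77.94 kHz, 108.14 kHz, 124.46 kHz

Frequencies that alias to 15.1 kHz are k·fs ± 15.1 kHz for integer k ≥ 0.
k=0: 15.1 kHz.
k=1: 31.42 kHz, 61.62 kHz.
k=2: 77.94 kHz, 108.14 kHz.
k=3: 124.46 kHz, 154.66 kHz.
k=4: 170.98 kHz, 201.18 kHz.
Within [47.14 kHz, 125.98 kHz]: 61.62 kHz, 77.94 kHz, 108.14 kHz, 124.46 kHz.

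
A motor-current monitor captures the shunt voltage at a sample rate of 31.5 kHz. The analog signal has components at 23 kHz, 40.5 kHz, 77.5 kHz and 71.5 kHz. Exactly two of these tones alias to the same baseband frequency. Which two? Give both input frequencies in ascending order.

23 kHz, 71.5 kHz

fs/2 = 15.75 kHz.
23 kHz > fs/2 = 15.75 kHz, folds to fs − 23 kHz = 8.5 kHz.
40.5 kHz mod fs = 9 kHz.
9 kHz ≤ fs/2 = 15.75 kHz, appears at 9 kHz.
77.5 kHz mod fs = 14.5 kHz.
14.5 kHz ≤ fs/2 = 15.75 kHz, appears at 14.5 kHz.
71.5 kHz mod fs = 8.5 kHz.
8.5 kHz ≤ fs/2 = 15.75 kHz, appears at 8.5 kHz.
23 kHz and 71.5 kHz both map to 8.5 kHz.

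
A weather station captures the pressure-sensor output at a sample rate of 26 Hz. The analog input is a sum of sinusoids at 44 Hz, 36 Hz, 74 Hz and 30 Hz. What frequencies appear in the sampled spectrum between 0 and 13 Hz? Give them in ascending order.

fs/2 = 13 Hz.
44 Hz mod fs = 18 Hz.
18 Hz > fs/2 = 13 Hz, folds to fs − 18 Hz = 8 Hz.
36 Hz mod fs = 10 Hz.
10 Hz ≤ fs/2 = 13 Hz, appears at 10 Hz.
74 Hz mod fs = 22 Hz.
22 Hz > fs/2 = 13 Hz, folds to fs − 22 Hz = 4 Hz.
30 Hz mod fs = 4 Hz.
4 Hz ≤ fs/2 = 13 Hz, appears at 4 Hz.
Distinct values: {4 Hz, 8 Hz, 10 Hz}.

4 Hz, 8 Hz, 10 Hz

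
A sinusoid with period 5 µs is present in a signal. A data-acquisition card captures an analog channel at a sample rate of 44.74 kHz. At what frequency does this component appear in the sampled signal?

21.04 kHz

T = 5 µs → f = 1/T = 200 kHz.
200 kHz mod fs = 21.04 kHz.
21.04 kHz ≤ fs/2 = 22.37 kHz, appears at 21.04 kHz.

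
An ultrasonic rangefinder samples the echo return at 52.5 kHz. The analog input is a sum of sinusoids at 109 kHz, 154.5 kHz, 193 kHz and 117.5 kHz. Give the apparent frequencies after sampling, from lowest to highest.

3 kHz, 4 kHz, 12.5 kHz, 17 kHz

fs/2 = 26.25 kHz.
109 kHz mod fs = 4 kHz.
4 kHz ≤ fs/2 = 26.25 kHz, appears at 4 kHz.
154.5 kHz mod fs = 49.5 kHz.
49.5 kHz > fs/2 = 26.25 kHz, folds to fs − 49.5 kHz = 3 kHz.
193 kHz mod fs = 35.5 kHz.
35.5 kHz > fs/2 = 26.25 kHz, folds to fs − 35.5 kHz = 17 kHz.
117.5 kHz mod fs = 12.5 kHz.
12.5 kHz ≤ fs/2 = 26.25 kHz, appears at 12.5 kHz.
Distinct values: {3 kHz, 4 kHz, 12.5 kHz, 17 kHz}.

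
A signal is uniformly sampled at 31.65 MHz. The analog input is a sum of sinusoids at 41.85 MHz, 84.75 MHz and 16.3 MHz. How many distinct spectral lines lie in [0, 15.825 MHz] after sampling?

fs/2 = 15.825 MHz.
41.85 MHz mod fs = 10.2 MHz.
10.2 MHz ≤ fs/2 = 15.825 MHz, appears at 10.2 MHz.
84.75 MHz mod fs = 21.45 MHz.
21.45 MHz > fs/2 = 15.825 MHz, folds to fs − 21.45 MHz = 10.2 MHz.
16.3 MHz > fs/2 = 15.825 MHz, folds to fs − 16.3 MHz = 15.35 MHz.
Distinct values: {10.2 MHz, 15.35 MHz} → 2.

2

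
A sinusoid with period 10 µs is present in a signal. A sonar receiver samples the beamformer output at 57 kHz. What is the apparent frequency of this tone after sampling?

14 kHz

T = 10 µs → f = 1/T = 100 kHz.
100 kHz mod fs = 43 kHz.
43 kHz > fs/2 = 28.5 kHz, folds to fs − 43 kHz = 14 kHz.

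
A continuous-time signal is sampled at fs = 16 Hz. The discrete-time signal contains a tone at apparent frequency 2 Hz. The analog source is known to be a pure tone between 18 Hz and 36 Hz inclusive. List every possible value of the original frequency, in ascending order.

Frequencies that alias to 2 Hz are k·fs ± 2 Hz for integer k ≥ 0.
k=0: 2 Hz.
k=1: 14 Hz, 18 Hz.
k=2: 30 Hz, 34 Hz.
k=3: 46 Hz, 50 Hz.
Within [18 Hz, 36 Hz]: 18 Hz, 30 Hz, 34 Hz.

18 Hz, 30 Hz, 34 Hz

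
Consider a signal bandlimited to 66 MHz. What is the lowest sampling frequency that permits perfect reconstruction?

132 MHz

Nyquist rate = 2 × 66 MHz = 132 MHz.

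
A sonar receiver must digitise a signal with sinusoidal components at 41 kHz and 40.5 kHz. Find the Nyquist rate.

82 kHz

Highest-frequency component: 41 kHz.
Nyquist rate = 2 × 41 kHz = 82 kHz.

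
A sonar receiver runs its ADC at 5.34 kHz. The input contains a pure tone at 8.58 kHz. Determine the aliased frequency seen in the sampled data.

8.58 kHz mod fs = 3.24 kHz.
3.24 kHz > fs/2 = 2.67 kHz, folds to fs − 3.24 kHz = 2.1 kHz.

2.1 kHz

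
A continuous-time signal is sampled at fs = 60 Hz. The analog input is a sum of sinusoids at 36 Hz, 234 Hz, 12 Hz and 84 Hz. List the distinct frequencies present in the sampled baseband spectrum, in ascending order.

6 Hz, 12 Hz, 24 Hz

fs/2 = 30 Hz.
36 Hz > fs/2 = 30 Hz, folds to fs − 36 Hz = 24 Hz.
234 Hz mod fs = 54 Hz.
54 Hz > fs/2 = 30 Hz, folds to fs − 54 Hz = 6 Hz.
12 Hz ≤ fs/2 = 30 Hz, passes unchanged.
84 Hz mod fs = 24 Hz.
24 Hz ≤ fs/2 = 30 Hz, appears at 24 Hz.
Distinct values: {6 Hz, 12 Hz, 24 Hz}.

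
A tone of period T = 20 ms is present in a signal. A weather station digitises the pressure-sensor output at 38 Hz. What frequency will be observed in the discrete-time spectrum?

T = 20 ms → f = 1/T = 50 Hz.
50 Hz mod fs = 12 Hz.
12 Hz ≤ fs/2 = 19 Hz, appears at 12 Hz.

12 Hz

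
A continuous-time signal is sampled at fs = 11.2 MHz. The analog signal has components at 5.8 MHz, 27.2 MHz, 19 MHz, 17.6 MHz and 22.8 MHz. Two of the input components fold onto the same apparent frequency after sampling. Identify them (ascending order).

fs/2 = 5.6 MHz.
5.8 MHz > fs/2 = 5.6 MHz, folds to fs − 5.8 MHz = 5.4 MHz.
27.2 MHz mod fs = 4.8 MHz.
4.8 MHz ≤ fs/2 = 5.6 MHz, appears at 4.8 MHz.
19 MHz mod fs = 7.8 MHz.
7.8 MHz > fs/2 = 5.6 MHz, folds to fs − 7.8 MHz = 3.4 MHz.
17.6 MHz mod fs = 6.4 MHz.
6.4 MHz > fs/2 = 5.6 MHz, folds to fs − 6.4 MHz = 4.8 MHz.
22.8 MHz mod fs = 0.4 MHz.
0.4 MHz ≤ fs/2 = 5.6 MHz, appears at 0.4 MHz.
17.6 MHz and 27.2 MHz both map to 4.8 MHz.

17.6 MHz, 27.2 MHz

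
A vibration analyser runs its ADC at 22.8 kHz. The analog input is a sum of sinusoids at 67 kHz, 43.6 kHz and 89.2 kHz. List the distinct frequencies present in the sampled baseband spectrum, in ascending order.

1.4 kHz, 2 kHz

fs/2 = 11.4 kHz.
67 kHz mod fs = 21.4 kHz.
21.4 kHz > fs/2 = 11.4 kHz, folds to fs − 21.4 kHz = 1.4 kHz.
43.6 kHz mod fs = 20.8 kHz.
20.8 kHz > fs/2 = 11.4 kHz, folds to fs − 20.8 kHz = 2 kHz.
89.2 kHz mod fs = 20.8 kHz.
20.8 kHz > fs/2 = 11.4 kHz, folds to fs − 20.8 kHz = 2 kHz.
Distinct values: {1.4 kHz, 2 kHz}.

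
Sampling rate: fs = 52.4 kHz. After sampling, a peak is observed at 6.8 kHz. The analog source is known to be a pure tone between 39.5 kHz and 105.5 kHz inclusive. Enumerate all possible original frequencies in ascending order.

Frequencies that alias to 6.8 kHz are k·fs ± 6.8 kHz for integer k ≥ 0.
k=0: 6.8 kHz.
k=1: 45.6 kHz, 59.2 kHz.
k=2: 98 kHz, 111.6 kHz.
k=3: 150.4 kHz, 164 kHz.
Within [39.5 kHz, 105.5 kHz]: 45.6 kHz, 59.2 kHz, 98 kHz.

45.6 kHz, 59.2 kHz, 98 kHz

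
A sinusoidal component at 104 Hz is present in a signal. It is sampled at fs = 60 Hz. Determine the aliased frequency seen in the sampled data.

16 Hz

104 Hz mod fs = 44 Hz.
44 Hz > fs/2 = 30 Hz, folds to fs − 44 Hz = 16 Hz.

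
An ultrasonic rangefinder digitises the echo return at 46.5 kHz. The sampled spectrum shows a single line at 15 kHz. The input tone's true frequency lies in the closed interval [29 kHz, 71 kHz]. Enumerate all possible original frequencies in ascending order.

Frequencies that alias to 15 kHz are k·fs ± 15 kHz for integer k ≥ 0.
k=0: 15 kHz.
k=1: 31.5 kHz, 61.5 kHz.
k=2: 78 kHz, 108 kHz.
Within [29 kHz, 71 kHz]: 31.5 kHz, 61.5 kHz.

31.5 kHz, 61.5 kHz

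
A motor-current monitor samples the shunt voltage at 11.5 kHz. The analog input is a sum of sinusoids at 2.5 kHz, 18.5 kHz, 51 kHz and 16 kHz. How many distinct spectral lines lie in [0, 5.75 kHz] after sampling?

3

fs/2 = 5.75 kHz.
2.5 kHz ≤ fs/2 = 5.75 kHz, passes unchanged.
18.5 kHz mod fs = 7 kHz.
7 kHz > fs/2 = 5.75 kHz, folds to fs − 7 kHz = 4.5 kHz.
51 kHz mod fs = 5 kHz.
5 kHz ≤ fs/2 = 5.75 kHz, appears at 5 kHz.
16 kHz mod fs = 4.5 kHz.
4.5 kHz ≤ fs/2 = 5.75 kHz, appears at 4.5 kHz.
Distinct values: {2.5 kHz, 4.5 kHz, 5 kHz} → 3.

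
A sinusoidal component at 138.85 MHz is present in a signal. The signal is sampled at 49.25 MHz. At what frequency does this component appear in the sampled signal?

138.85 MHz mod fs = 40.35 MHz.
40.35 MHz > fs/2 = 24.625 MHz, folds to fs − 40.35 MHz = 8.9 MHz.

8.9 MHz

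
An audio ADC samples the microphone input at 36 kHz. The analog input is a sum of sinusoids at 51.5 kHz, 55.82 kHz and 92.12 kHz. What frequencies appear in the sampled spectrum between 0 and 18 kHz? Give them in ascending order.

15.5 kHz, 15.88 kHz, 16.18 kHz

fs/2 = 18 kHz.
51.5 kHz mod fs = 15.5 kHz.
15.5 kHz ≤ fs/2 = 18 kHz, appears at 15.5 kHz.
55.82 kHz mod fs = 19.82 kHz.
19.82 kHz > fs/2 = 18 kHz, folds to fs − 19.82 kHz = 16.18 kHz.
92.12 kHz mod fs = 20.12 kHz.
20.12 kHz > fs/2 = 18 kHz, folds to fs − 20.12 kHz = 15.88 kHz.
Distinct values: {15.5 kHz, 15.88 kHz, 16.18 kHz}.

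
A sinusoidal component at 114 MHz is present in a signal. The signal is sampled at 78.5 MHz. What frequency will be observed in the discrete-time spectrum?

114 MHz mod fs = 35.5 MHz.
35.5 MHz ≤ fs/2 = 39.25 MHz, appears at 35.5 MHz.

35.5 MHz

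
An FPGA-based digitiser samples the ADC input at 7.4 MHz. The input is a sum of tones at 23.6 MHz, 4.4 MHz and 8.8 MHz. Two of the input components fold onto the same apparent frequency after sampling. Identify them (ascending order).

8.8 MHz, 23.6 MHz

fs/2 = 3.7 MHz.
23.6 MHz mod fs = 1.4 MHz.
1.4 MHz ≤ fs/2 = 3.7 MHz, appears at 1.4 MHz.
4.4 MHz > fs/2 = 3.7 MHz, folds to fs − 4.4 MHz = 3 MHz.
8.8 MHz mod fs = 1.4 MHz.
1.4 MHz ≤ fs/2 = 3.7 MHz, appears at 1.4 MHz.
8.8 MHz and 23.6 MHz both map to 1.4 MHz.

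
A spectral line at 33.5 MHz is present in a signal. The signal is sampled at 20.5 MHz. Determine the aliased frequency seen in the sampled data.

33.5 MHz mod fs = 13 MHz.
13 MHz > fs/2 = 10.25 MHz, folds to fs − 13 MHz = 7.5 MHz.

7.5 MHz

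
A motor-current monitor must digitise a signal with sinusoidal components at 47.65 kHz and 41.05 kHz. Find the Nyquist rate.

Highest-frequency component: 47.65 kHz.
Nyquist rate = 2 × 47.65 kHz = 95.3 kHz.

95.3 kHz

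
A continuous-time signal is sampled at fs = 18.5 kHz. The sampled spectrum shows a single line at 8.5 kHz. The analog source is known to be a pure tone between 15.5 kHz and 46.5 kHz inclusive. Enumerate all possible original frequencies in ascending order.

27 kHz, 28.5 kHz, 45.5 kHz

Frequencies that alias to 8.5 kHz are k·fs ± 8.5 kHz for integer k ≥ 0.
k=0: 8.5 kHz.
k=1: 10 kHz, 27 kHz.
k=2: 28.5 kHz, 45.5 kHz.
k=3: 47 kHz, 64 kHz.
Within [15.5 kHz, 46.5 kHz]: 27 kHz, 28.5 kHz, 45.5 kHz.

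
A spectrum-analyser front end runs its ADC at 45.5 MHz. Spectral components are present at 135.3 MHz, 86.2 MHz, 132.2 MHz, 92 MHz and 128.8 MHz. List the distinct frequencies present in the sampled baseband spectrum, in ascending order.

fs/2 = 22.75 MHz.
135.3 MHz mod fs = 44.3 MHz.
44.3 MHz > fs/2 = 22.75 MHz, folds to fs − 44.3 MHz = 1.2 MHz.
86.2 MHz mod fs = 40.7 MHz.
40.7 MHz > fs/2 = 22.75 MHz, folds to fs − 40.7 MHz = 4.8 MHz.
132.2 MHz mod fs = 41.2 MHz.
41.2 MHz > fs/2 = 22.75 MHz, folds to fs − 41.2 MHz = 4.3 MHz.
92 MHz mod fs = 1 MHz.
1 MHz ≤ fs/2 = 22.75 MHz, appears at 1 MHz.
128.8 MHz mod fs = 37.8 MHz.
37.8 MHz > fs/2 = 22.75 MHz, folds to fs − 37.8 MHz = 7.7 MHz.
Distinct values: {1 MHz, 1.2 MHz, 4.3 MHz, 4.8 MHz, 7.7 MHz}.

1 MHz, 1.2 MHz, 4.3 MHz, 4.8 MHz, 7.7 MHz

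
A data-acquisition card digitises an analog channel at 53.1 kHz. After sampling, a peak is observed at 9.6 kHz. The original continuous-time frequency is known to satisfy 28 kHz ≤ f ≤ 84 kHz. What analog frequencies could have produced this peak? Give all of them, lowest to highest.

Frequencies that alias to 9.6 kHz are k·fs ± 9.6 kHz for integer k ≥ 0.
k=0: 9.6 kHz.
k=1: 43.5 kHz, 62.7 kHz.
k=2: 96.6 kHz, 115.8 kHz.
Within [28 kHz, 84 kHz]: 43.5 kHz, 62.7 kHz.

43.5 kHz, 62.7 kHz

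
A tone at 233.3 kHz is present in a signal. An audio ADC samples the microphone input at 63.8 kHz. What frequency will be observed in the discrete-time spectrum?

21.9 kHz

233.3 kHz mod fs = 41.9 kHz.
41.9 kHz > fs/2 = 31.9 kHz, folds to fs − 41.9 kHz = 21.9 kHz.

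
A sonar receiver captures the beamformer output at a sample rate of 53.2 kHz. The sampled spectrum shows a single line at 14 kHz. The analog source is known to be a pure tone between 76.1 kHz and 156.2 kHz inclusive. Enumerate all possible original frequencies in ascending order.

92.4 kHz, 120.4 kHz, 145.6 kHz

Frequencies that alias to 14 kHz are k·fs ± 14 kHz for integer k ≥ 0.
k=0: 14 kHz.
k=1: 39.2 kHz, 67.2 kHz.
k=2: 92.4 kHz, 120.4 kHz.
k=3: 145.6 kHz, 173.6 kHz.
k=4: 198.8 kHz, 226.8 kHz.
Within [76.1 kHz, 156.2 kHz]: 92.4 kHz, 120.4 kHz, 145.6 kHz.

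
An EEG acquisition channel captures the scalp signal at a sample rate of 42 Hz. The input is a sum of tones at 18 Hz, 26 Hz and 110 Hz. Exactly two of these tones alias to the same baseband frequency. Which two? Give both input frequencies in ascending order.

26 Hz, 110 Hz

fs/2 = 21 Hz.
18 Hz ≤ fs/2 = 21 Hz, passes unchanged.
26 Hz > fs/2 = 21 Hz, folds to fs − 26 Hz = 16 Hz.
110 Hz mod fs = 26 Hz.
26 Hz > fs/2 = 21 Hz, folds to fs − 26 Hz = 16 Hz.
26 Hz and 110 Hz both map to 16 Hz.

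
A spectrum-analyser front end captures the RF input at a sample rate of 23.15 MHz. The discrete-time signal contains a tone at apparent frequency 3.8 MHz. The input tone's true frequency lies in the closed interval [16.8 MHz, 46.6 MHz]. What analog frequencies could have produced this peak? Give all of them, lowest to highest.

Frequencies that alias to 3.8 MHz are k·fs ± 3.8 MHz for integer k ≥ 0.
k=0: 3.8 MHz.
k=1: 19.35 MHz, 26.95 MHz.
k=2: 42.5 MHz, 50.1 MHz.
k=3: 65.65 MHz, 73.25 MHz.
Within [16.8 MHz, 46.6 MHz]: 19.35 MHz, 26.95 MHz, 42.5 MHz.

19.35 MHz, 26.95 MHz, 42.5 MHz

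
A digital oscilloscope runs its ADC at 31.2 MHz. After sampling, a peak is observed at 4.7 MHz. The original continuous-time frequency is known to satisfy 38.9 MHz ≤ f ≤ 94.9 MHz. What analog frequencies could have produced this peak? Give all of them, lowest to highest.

57.7 MHz, 67.1 MHz, 88.9 MHz

Frequencies that alias to 4.7 MHz are k·fs ± 4.7 MHz for integer k ≥ 0.
k=0: 4.7 MHz.
k=1: 26.5 MHz, 35.9 MHz.
k=2: 57.7 MHz, 67.1 MHz.
k=3: 88.9 MHz, 98.3 MHz.
k=4: 120.1 MHz, 129.5 MHz.
Within [38.9 MHz, 94.9 MHz]: 57.7 MHz, 67.1 MHz, 88.9 MHz.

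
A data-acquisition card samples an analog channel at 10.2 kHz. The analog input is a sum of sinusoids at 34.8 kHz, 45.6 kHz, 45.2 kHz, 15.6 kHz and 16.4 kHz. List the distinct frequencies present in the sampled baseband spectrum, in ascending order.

4 kHz, 4.2 kHz, 4.4 kHz, 4.8 kHz

fs/2 = 5.1 kHz.
34.8 kHz mod fs = 4.2 kHz.
4.2 kHz ≤ fs/2 = 5.1 kHz, appears at 4.2 kHz.
45.6 kHz mod fs = 4.8 kHz.
4.8 kHz ≤ fs/2 = 5.1 kHz, appears at 4.8 kHz.
45.2 kHz mod fs = 4.4 kHz.
4.4 kHz ≤ fs/2 = 5.1 kHz, appears at 4.4 kHz.
15.6 kHz mod fs = 5.4 kHz.
5.4 kHz > fs/2 = 5.1 kHz, folds to fs − 5.4 kHz = 4.8 kHz.
16.4 kHz mod fs = 6.2 kHz.
6.2 kHz > fs/2 = 5.1 kHz, folds to fs − 6.2 kHz = 4 kHz.
Distinct values: {4 kHz, 4.2 kHz, 4.4 kHz, 4.8 kHz}.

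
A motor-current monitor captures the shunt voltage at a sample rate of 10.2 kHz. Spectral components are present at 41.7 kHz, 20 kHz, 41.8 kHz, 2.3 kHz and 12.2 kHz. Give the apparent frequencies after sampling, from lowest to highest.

0.4 kHz, 0.9 kHz, 1 kHz, 2 kHz, 2.3 kHz

fs/2 = 5.1 kHz.
41.7 kHz mod fs = 0.9 kHz.
0.9 kHz ≤ fs/2 = 5.1 kHz, appears at 0.9 kHz.
20 kHz mod fs = 9.8 kHz.
9.8 kHz > fs/2 = 5.1 kHz, folds to fs − 9.8 kHz = 0.4 kHz.
41.8 kHz mod fs = 1 kHz.
1 kHz ≤ fs/2 = 5.1 kHz, appears at 1 kHz.
2.3 kHz ≤ fs/2 = 5.1 kHz, passes unchanged.
12.2 kHz mod fs = 2 kHz.
2 kHz ≤ fs/2 = 5.1 kHz, appears at 2 kHz.
Distinct values: {0.4 kHz, 0.9 kHz, 1 kHz, 2 kHz, 2.3 kHz}.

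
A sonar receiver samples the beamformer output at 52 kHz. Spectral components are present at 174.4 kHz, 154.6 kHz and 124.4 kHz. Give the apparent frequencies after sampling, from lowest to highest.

fs/2 = 26 kHz.
174.4 kHz mod fs = 18.4 kHz.
18.4 kHz ≤ fs/2 = 26 kHz, appears at 18.4 kHz.
154.6 kHz mod fs = 50.6 kHz.
50.6 kHz > fs/2 = 26 kHz, folds to fs − 50.6 kHz = 1.4 kHz.
124.4 kHz mod fs = 20.4 kHz.
20.4 kHz ≤ fs/2 = 26 kHz, appears at 20.4 kHz.
Distinct values: {1.4 kHz, 18.4 kHz, 20.4 kHz}.

1.4 kHz, 18.4 kHz, 20.4 kHz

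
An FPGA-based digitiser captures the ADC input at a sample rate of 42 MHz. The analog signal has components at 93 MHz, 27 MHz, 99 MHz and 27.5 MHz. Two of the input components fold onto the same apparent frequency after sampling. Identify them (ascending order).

fs/2 = 21 MHz.
93 MHz mod fs = 9 MHz.
9 MHz ≤ fs/2 = 21 MHz, appears at 9 MHz.
27 MHz > fs/2 = 21 MHz, folds to fs − 27 MHz = 15 MHz.
99 MHz mod fs = 15 MHz.
15 MHz ≤ fs/2 = 21 MHz, appears at 15 MHz.
27.5 MHz > fs/2 = 21 MHz, folds to fs − 27.5 MHz = 14.5 MHz.
27 MHz and 99 MHz both map to 15 MHz.

27 MHz, 99 MHz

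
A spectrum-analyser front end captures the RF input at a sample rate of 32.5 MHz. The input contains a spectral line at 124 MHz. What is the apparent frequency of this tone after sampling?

124 MHz mod fs = 26.5 MHz.
26.5 MHz > fs/2 = 16.25 MHz, folds to fs − 26.5 MHz = 6 MHz.

6 MHz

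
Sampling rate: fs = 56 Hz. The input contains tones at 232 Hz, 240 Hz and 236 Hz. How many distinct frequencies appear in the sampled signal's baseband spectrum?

fs/2 = 28 Hz.
232 Hz mod fs = 8 Hz.
8 Hz ≤ fs/2 = 28 Hz, appears at 8 Hz.
240 Hz mod fs = 16 Hz.
16 Hz ≤ fs/2 = 28 Hz, appears at 16 Hz.
236 Hz mod fs = 12 Hz.
12 Hz ≤ fs/2 = 28 Hz, appears at 12 Hz.
Distinct values: {8 Hz, 12 Hz, 16 Hz} → 3.

3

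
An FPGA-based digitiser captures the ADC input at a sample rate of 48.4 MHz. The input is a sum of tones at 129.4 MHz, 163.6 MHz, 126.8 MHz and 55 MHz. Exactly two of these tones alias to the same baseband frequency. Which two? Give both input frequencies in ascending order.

126.8 MHz, 163.6 MHz

fs/2 = 24.2 MHz.
129.4 MHz mod fs = 32.6 MHz.
32.6 MHz > fs/2 = 24.2 MHz, folds to fs − 32.6 MHz = 15.8 MHz.
163.6 MHz mod fs = 18.4 MHz.
18.4 MHz ≤ fs/2 = 24.2 MHz, appears at 18.4 MHz.
126.8 MHz mod fs = 30 MHz.
30 MHz > fs/2 = 24.2 MHz, folds to fs − 30 MHz = 18.4 MHz.
55 MHz mod fs = 6.6 MHz.
6.6 MHz ≤ fs/2 = 24.2 MHz, appears at 6.6 MHz.
126.8 MHz and 163.6 MHz both map to 18.4 MHz.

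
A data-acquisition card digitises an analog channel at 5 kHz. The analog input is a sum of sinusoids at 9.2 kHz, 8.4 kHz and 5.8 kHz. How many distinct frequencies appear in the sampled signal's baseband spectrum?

2

fs/2 = 2.5 kHz.
9.2 kHz mod fs = 4.2 kHz.
4.2 kHz > fs/2 = 2.5 kHz, folds to fs − 4.2 kHz = 0.8 kHz.
8.4 kHz mod fs = 3.4 kHz.
3.4 kHz > fs/2 = 2.5 kHz, folds to fs − 3.4 kHz = 1.6 kHz.
5.8 kHz mod fs = 0.8 kHz.
0.8 kHz ≤ fs/2 = 2.5 kHz, appears at 0.8 kHz.
Distinct values: {0.8 kHz, 1.6 kHz} → 2.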